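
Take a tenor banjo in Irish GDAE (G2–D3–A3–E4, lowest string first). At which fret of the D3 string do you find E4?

14

E4 is 14 semitones above the open D3 (D–D#–E–F–…–D–D#–E), so it sits at fret 14.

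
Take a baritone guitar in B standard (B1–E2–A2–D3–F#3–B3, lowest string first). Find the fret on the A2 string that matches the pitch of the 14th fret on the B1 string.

Fret 14 on B1 is MIDI 35 + 14 = 49 (C#3). On the A2 string (open MIDI 45), that pitch is 49 − 45 = fret 4.

4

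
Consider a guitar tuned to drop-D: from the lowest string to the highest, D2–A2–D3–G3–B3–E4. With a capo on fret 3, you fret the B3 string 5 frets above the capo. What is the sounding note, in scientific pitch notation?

The capo raises the open B3 by 3 semitones to D4; fretting 5 more gives B3 + 3 + 5 = B3 + 8 semitones = G4.

G4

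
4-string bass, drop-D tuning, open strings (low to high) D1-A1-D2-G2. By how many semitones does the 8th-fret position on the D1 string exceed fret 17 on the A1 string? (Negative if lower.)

D1 at fret 8 → A♯1 (MIDI 34); A1 at fret 17 → D3 (MIDI 50).
34 − 50 = -16, so the two pitches are 16 semitones apart.

-16 semitones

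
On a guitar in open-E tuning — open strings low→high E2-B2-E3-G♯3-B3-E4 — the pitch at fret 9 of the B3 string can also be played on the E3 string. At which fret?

16

Fret 9 on B3 is MIDI 59 + 9 = 68 (G♯4). On the E3 string (open MIDI 52), that pitch is 68 − 52 = fret 16.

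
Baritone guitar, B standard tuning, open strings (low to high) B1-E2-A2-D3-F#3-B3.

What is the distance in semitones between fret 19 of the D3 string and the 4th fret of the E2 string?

25 semitones

D3 at fret 19 → A4 (MIDI 69); E2 at fret 4 → G#2 (MIDI 44).
69 − 44 = 25, so the two pitches are 25 semitones apart, with A4 the higher.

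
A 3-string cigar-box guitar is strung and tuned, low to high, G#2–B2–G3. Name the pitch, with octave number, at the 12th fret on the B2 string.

B2 is MIDI 47. Adding 12 gives 59, which is B3.

B3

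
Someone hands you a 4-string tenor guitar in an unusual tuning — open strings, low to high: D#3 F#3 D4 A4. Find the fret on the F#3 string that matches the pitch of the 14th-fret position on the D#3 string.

11

Fret 14 on D#3 is MIDI 51 + 14 = 65 (F4). On the F#3 string (open MIDI 54), that pitch is 65 − 54 = fret 11.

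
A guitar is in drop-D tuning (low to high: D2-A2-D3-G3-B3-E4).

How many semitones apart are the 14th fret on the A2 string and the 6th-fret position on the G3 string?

A2 at fret 14 → B3 (MIDI 59); G3 at fret 6 → C♯4 (MIDI 61).
59 − 61 = -2, so the two pitches are 2 semitones apart, with C♯4 the higher.

2 semitones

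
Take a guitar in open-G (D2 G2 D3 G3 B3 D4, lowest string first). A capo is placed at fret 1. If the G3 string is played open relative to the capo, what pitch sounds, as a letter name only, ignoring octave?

The capo raises the open G3 by 1 semitone to G♯3; fretting 0 more gives G3 + 1 + 0 = G3 + 1 semitone, landing on G♯.
(Also written A♭.)

G♯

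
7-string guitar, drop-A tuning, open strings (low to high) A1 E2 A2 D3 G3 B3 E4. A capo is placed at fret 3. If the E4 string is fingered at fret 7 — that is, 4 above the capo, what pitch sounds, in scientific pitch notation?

The capo raises the open E4 by 3 semitones to G4; fretting 4 more gives E4 + 3 + 4 = E4 + 7 semitones = B4.

B4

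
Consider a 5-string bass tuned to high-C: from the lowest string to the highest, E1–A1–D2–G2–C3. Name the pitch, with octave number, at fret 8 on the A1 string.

F2

Each fret is one semitone, so A1 + 8 = F2.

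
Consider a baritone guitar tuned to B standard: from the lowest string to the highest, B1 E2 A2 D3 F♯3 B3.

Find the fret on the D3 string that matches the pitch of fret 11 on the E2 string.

Fret 11 on E2 is MIDI 40 + 11 = 51 (D♯3). On the D3 string (open MIDI 50), that pitch is 51 − 50 = fret 1.

1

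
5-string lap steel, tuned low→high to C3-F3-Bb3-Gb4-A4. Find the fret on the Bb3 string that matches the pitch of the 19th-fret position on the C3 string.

9

Fret 19 on C3 is MIDI 48 + 19 = 67 (G4). On the Bb3 string (open MIDI 58), that pitch is 67 − 58 = fret 9.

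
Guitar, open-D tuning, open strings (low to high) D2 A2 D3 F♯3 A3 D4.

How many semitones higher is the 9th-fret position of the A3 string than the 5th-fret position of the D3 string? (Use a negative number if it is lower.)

11 semitones

A3 at fret 9 → F♯4 (MIDI 66); D3 at fret 5 → G3 (MIDI 55).
66 − 55 = 11, so the two pitches are 11 semitones apart.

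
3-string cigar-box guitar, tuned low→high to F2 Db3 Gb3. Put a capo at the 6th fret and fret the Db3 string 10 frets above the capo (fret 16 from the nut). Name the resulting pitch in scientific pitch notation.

The capo raises the open Db3 by 6 semitones to G3; fretting 10 more gives Db3 + 6 + 10 = Db3 + 16 semitones = F4.

F4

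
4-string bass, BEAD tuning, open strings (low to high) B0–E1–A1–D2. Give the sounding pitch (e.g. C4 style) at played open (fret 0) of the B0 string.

B0

Fret 0 is the open string itself, so the pitch is just B0.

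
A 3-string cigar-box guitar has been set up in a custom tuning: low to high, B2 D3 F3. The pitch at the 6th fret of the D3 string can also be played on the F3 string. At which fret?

D3 at fret 6 is D3 + 6 semitones = G#3.
The open F3 string is 3 semitones above the open D3, so the same pitch on the F3 string lies at fret 6 − 3 = 3.

3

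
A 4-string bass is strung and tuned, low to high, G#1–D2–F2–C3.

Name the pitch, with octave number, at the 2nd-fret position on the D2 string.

E2

D2 is MIDI 38. Adding 2 gives 40, which is E2.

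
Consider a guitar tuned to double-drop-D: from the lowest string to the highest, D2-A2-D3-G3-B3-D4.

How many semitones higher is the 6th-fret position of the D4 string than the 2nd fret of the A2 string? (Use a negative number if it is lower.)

D4 at fret 6 → G#4 (MIDI 68); A2 at fret 2 → B2 (MIDI 47).
68 − 47 = 21, so the two pitches are 21 semitones apart.

21 semitones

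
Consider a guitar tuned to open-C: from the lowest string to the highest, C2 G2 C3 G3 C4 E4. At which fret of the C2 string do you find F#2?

6

F#2 is 6 semitones above the open C2 (C–C#–D–D#–E–F–F#), so it sits at fret 6.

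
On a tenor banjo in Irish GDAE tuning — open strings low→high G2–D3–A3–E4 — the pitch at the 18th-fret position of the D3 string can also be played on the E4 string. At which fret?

4

D3 at fret 18 is D3 + 18 semitones = G♯4.
The open E4 string is 14 semitones above the open D3, so the same pitch on the E4 string lies at fret 18 − 14 = 4.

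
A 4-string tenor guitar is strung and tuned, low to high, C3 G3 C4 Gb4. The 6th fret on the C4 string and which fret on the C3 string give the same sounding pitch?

Fret 6 on C4 is MIDI 60 + 6 = 66 (Gb4). On the C3 string (open MIDI 48), that pitch is 66 − 48 = fret 18.

18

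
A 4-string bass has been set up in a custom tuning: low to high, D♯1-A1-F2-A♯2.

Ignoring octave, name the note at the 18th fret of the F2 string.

The open F2 string plus 18 semitones: F–F#–G–G#–…–A–A#–B.

B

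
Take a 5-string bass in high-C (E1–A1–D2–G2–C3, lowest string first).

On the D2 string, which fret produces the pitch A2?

7

A2 is 7 semitones above the open D2 (D–D#–E–F–F#–G–G#–A), so it sits at fret 7.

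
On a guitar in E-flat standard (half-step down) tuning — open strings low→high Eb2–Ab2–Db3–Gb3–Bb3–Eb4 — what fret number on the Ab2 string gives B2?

3

B2 is 3 semitones above the open Ab2 (Ab–A–Bb–B), so it sits at fret 3.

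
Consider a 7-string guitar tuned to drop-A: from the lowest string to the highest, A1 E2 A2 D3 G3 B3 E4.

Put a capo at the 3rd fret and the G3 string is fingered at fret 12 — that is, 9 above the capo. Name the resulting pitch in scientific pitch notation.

The capo raises the open G3 by 3 semitones to A#3; fretting 9 more gives G3 + 3 + 9 = G3 + 12 semitones = G4.

G4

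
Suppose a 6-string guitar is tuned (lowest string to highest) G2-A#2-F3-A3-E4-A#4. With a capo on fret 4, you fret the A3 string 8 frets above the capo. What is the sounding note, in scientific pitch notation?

The capo raises the open A3 by 4 semitones to C#4; fretting 8 more gives A3 + 4 + 8 = A3 + 12 semitones = A4.

A4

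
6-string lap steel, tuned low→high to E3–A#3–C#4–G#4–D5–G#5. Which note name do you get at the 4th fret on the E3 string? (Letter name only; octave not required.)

G#

E3 is MIDI 52. Adding 4 gives 56; 56 mod 12 = 8, i.e. G#.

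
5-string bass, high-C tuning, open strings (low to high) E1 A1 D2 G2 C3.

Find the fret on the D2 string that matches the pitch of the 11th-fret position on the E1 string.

E1 at fret 11 is E1 + 11 semitones = D#2.
The open D2 string is 10 semitones above the open E1, so the same pitch on the D2 string lies at fret 11 − 10 = 1.

1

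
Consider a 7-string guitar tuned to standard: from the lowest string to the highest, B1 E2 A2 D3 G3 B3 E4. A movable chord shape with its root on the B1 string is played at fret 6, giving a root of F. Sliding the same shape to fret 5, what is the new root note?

Moving from fret 6 to fret 5 shifts the root by -1 semitone.
F down 1 semitone is E.

E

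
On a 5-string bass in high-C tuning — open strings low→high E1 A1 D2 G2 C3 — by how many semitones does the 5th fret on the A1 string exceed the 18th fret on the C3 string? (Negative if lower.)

A1 at fret 5 → D2 (MIDI 38); C3 at fret 18 → F#4 (MIDI 66).
38 − 66 = -28, so the two pitches are 28 semitones apart.

-28 semitones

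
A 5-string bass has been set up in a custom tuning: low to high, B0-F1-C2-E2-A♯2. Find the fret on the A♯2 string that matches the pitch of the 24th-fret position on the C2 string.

Fret 24 on C2 is MIDI 36 + 24 = 60 (C4). On the A♯2 string (open MIDI 46), that pitch is 60 − 46 = fret 14.

14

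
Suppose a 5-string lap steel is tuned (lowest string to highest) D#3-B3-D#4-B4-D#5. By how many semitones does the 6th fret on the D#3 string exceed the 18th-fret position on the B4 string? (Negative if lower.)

-32 semitones

D#3 at fret 6 → A3 (MIDI 57); B4 at fret 18 → F6 (MIDI 89).
57 − 89 = -32, so the two pitches are 32 semitones apart.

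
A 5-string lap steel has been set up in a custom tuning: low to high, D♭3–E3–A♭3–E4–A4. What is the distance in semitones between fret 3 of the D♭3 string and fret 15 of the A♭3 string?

D♭3 at fret 3 → E3 (MIDI 52); A♭3 at fret 15 → B4 (MIDI 71).
52 − 71 = -19, so the two pitches are 19 semitones apart, with B4 the higher.

19 semitones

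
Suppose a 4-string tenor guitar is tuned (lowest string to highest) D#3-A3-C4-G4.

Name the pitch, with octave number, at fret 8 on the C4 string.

G#4

C4 is MIDI 60. Adding 8 gives 68, which is G#4.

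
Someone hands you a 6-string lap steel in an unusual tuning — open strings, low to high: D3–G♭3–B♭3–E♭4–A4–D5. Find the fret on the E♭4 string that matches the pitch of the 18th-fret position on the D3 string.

D3 at fret 18 is D3 + 18 semitones = A♭4.
The open E♭4 string is 13 semitones above the open D3, so the same pitch on the E♭4 string lies at fret 18 − 13 = 5.

5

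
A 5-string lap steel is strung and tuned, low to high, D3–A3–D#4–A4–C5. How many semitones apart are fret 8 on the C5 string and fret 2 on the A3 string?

C5 at fret 8 → G#5 (MIDI 80); A3 at fret 2 → B3 (MIDI 59).
80 − 59 = 21, so the two pitches are 21 semitones apart, with G#5 the higher.

21 semitones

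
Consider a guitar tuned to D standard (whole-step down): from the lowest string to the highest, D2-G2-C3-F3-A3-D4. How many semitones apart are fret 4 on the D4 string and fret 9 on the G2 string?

14 semitones

D4 at fret 4 → F♯4 (MIDI 66); G2 at fret 9 → E3 (MIDI 52).
66 − 52 = 14, so the two pitches are 14 semitones apart, with F♯4 the higher.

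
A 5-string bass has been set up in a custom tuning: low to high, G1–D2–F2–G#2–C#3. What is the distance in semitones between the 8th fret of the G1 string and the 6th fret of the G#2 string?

11 semitones

G1 at fret 8 → D#2 (MIDI 39); G#2 at fret 6 → D3 (MIDI 50).
39 − 50 = -11, so the two pitches are 11 semitones apart, with D3 the higher.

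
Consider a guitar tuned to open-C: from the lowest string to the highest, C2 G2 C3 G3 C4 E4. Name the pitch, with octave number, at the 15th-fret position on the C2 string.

D♯3

Each fret is one semitone, so C2 + 15 = D♯3.
(Equivalently spelled E♭3.)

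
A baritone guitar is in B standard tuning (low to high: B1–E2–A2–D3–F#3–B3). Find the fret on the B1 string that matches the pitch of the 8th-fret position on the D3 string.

23

D3 at fret 8 is D3 + 8 semitones = A#3.
The open B1 string is 15 semitones below the open D3, so the same pitch on the B1 string lies at fret 8 + 15 = 23.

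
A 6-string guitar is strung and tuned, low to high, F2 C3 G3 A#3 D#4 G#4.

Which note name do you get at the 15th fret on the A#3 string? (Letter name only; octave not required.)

A#3 is MIDI 58. Adding 15 gives 73; 73 mod 12 = 1, i.e. C#.

C#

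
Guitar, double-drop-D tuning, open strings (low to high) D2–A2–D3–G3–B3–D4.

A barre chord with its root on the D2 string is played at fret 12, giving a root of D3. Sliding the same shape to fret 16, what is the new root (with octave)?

F♯3

Moving from fret 12 to fret 16 shifts the root by 4 semitones.
D3 up 4 semitones is F♯3.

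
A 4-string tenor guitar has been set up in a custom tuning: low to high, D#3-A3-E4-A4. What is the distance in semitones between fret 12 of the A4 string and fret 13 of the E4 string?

A4 at fret 12 → A5 (MIDI 81); E4 at fret 13 → F5 (MIDI 77).
81 − 77 = 4, so the two pitches are 4 semitones apart, with A5 the higher.

4 semitones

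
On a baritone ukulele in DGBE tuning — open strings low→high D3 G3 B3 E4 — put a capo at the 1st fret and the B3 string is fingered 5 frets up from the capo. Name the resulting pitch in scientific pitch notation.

F4

The capo raises the open B3 by 1 semitone to C4; fretting 5 more gives B3 + 1 + 5 = B3 + 6 semitones = F4.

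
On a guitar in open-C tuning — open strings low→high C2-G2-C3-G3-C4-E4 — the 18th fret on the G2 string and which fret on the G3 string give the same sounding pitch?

6

Fret 18 on G2 is MIDI 43 + 18 = 61 (C♯4). On the G3 string (open MIDI 55), that pitch is 61 − 55 = fret 6.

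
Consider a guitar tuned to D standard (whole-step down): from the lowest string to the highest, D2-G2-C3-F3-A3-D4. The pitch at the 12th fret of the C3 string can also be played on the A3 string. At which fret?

3

C3 at fret 12 is C3 + 12 semitones = C4.
The open A3 string is 9 semitones above the open C3, so the same pitch on the A3 string lies at fret 12 − 9 = 3.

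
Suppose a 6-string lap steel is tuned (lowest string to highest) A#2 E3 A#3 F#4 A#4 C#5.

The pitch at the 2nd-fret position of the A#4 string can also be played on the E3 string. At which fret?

20

A#4 at fret 2 is A#4 + 2 semitones = C5.
The open E3 string is 18 semitones below the open A#4, so the same pitch on the E3 string lies at fret 2 + 18 = 20.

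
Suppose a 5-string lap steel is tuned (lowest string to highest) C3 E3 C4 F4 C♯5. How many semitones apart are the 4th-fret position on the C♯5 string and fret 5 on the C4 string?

12 semitones

C♯5 at fret 4 → F5 (MIDI 77); C4 at fret 5 → F4 (MIDI 65).
77 − 65 = 12, so the two pitches are 12 semitones apart, with F5 the higher.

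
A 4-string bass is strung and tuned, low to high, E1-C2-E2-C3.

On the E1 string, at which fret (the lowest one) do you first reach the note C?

8

From E1, count semitones up the chromatic scale until reaching C: E–F–F#–G–G#–A–A#–B–C — 8 steps.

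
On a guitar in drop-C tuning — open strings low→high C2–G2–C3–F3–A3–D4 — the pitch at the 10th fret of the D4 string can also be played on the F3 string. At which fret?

D4 at fret 10 is D4 + 10 semitones = C5.
The open F3 string is 9 semitones below the open D4, so the same pitch on the F3 string lies at fret 10 + 9 = 19.

19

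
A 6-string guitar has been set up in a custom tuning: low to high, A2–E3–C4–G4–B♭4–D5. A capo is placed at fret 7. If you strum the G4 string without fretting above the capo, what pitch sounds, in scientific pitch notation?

D5

The capo raises the open G4 by 7 semitones to D5; fretting 0 more gives G4 + 7 + 0 = G4 + 7 semitones = D5.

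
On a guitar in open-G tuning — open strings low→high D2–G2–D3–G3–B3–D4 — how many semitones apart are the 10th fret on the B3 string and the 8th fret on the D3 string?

11 semitones

B3 at fret 10 → A4 (MIDI 69); D3 at fret 8 → A#3 (MIDI 58).
69 − 58 = 11, so the two pitches are 11 semitones apart, with A4 the higher.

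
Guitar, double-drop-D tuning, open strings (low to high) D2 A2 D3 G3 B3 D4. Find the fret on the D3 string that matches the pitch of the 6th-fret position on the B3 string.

Fret 6 on B3 is MIDI 59 + 6 = 65 (F4). On the D3 string (open MIDI 50), that pitch is 65 − 50 = fret 15.

15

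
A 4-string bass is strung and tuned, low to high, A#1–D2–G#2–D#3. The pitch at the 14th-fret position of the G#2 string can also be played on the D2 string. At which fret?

Fret 14 on G#2 is MIDI 44 + 14 = 58 (A#3). On the D2 string (open MIDI 38), that pitch is 58 − 38 = fret 20.

20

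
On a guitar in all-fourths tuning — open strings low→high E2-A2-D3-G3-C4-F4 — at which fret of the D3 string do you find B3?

B3 is 9 semitones above the open D3 (D–D#–E–F–F#–G–G#–A–A#–B), so it sits at fret 9.

9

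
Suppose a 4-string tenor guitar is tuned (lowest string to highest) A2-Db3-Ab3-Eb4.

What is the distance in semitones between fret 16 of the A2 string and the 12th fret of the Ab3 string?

A2 at fret 16 → Db4 (MIDI 61); Ab3 at fret 12 → Ab4 (MIDI 68).
61 − 68 = -7, so the two pitches are 7 semitones apart, with Ab4 the higher.

7 semitones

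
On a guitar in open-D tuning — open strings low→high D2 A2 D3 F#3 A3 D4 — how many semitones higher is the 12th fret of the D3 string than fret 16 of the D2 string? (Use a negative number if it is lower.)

8 semitones

D3 at fret 12 → D4 (MIDI 62); D2 at fret 16 → F#3 (MIDI 54).
62 − 54 = 8, so the two pitches are 8 semitones apart.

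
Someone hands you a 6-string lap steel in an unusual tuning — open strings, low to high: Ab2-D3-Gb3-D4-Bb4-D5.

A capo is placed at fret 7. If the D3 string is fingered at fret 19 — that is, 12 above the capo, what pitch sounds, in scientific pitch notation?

A4

The capo raises the open D3 by 7 semitones to A3; fretting 12 more gives D3 + 7 + 12 = D3 + 19 semitones = A4.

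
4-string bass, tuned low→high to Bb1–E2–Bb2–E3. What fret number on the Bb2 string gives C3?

C3 is 2 semitones above the open Bb2 (Bb–B–C), so it sits at fret 2.

2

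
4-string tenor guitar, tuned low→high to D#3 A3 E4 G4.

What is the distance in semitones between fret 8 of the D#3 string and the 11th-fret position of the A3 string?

9 semitones

D#3 at fret 8 → B3 (MIDI 59); A3 at fret 11 → G#4 (MIDI 68).
59 − 68 = -9, so the two pitches are 9 semitones apart, with G#4 the higher.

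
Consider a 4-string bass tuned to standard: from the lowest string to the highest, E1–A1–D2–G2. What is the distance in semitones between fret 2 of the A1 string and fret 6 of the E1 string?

A1 at fret 2 → B1 (MIDI 35); E1 at fret 6 → A#1 (MIDI 34).
35 − 34 = 1, so the two pitches are 1 semitone apart, with B1 the higher.

1 semitone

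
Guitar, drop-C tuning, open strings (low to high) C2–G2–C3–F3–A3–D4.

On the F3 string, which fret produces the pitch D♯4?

10

D♯4 is 10 semitones above the open F3 (F–F#–G–G#–…–C#–D–D#), so it sits at fret 10.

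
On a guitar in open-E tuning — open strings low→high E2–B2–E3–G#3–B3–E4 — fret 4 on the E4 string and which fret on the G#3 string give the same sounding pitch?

E4 at fret 4 is E4 + 4 semitones = G#4.
The open G#3 string is 8 semitones below the open E4, so the same pitch on the G#3 string lies at fret 4 + 8 = 12.

12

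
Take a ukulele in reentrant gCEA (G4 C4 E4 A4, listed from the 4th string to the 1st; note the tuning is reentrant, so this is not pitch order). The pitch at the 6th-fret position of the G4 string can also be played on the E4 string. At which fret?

G4 at fret 6 is G4 + 6 semitones = C#5.
The open E4 string is 3 semitones below the open G4, so the same pitch on the E4 string lies at fret 6 + 3 = 9.

9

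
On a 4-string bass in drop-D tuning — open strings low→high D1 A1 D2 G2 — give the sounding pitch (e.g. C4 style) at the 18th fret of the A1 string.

Each fret is one semitone, so A1 + 18 = D#3.

D#3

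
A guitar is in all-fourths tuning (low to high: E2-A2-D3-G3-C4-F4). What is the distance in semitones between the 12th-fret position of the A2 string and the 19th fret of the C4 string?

22 semitones

A2 at fret 12 → A3 (MIDI 57); C4 at fret 19 → G5 (MIDI 79).
57 − 79 = -22, so the two pitches are 22 semitones apart, with G5 the higher.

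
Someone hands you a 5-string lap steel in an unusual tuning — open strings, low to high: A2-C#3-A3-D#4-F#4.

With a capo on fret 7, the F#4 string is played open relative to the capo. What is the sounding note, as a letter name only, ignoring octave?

The capo raises the open F#4 by 7 semitones to C#5; fretting 0 more gives F#4 + 7 + 0 = F#4 + 7 semitones, landing on C#.

C#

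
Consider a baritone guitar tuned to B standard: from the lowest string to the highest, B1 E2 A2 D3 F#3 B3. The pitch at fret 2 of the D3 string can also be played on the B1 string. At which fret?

D3 at fret 2 is D3 + 2 semitones = E3.
The open B1 string is 15 semitones below the open D3, so the same pitch on the B1 string lies at fret 2 + 15 = 17.

17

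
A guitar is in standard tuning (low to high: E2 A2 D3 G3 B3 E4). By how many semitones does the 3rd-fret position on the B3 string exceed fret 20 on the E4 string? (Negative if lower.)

B3 at fret 3 → D4 (MIDI 62); E4 at fret 20 → C6 (MIDI 84).
62 − 84 = -22, so the two pitches are 22 semitones apart.

-22 semitones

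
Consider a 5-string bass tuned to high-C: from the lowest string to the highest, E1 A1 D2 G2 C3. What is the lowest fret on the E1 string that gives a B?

7

From E1, count semitones up the chromatic scale until reaching B: E–F–F#–G–G#–A–A#–B — 7 steps.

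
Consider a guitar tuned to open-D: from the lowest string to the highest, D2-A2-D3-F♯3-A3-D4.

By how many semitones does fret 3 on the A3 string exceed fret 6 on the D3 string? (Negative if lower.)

4 semitones

A3 at fret 3 → C4 (MIDI 60); D3 at fret 6 → G♯3 (MIDI 56).
60 − 56 = 4, so the two pitches are 4 semitones apart.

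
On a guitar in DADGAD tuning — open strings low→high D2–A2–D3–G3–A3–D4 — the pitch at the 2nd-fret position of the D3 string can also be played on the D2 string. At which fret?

Fret 2 on D3 is MIDI 50 + 2 = 52 (E3). On the D2 string (open MIDI 38), that pitch is 52 − 38 = fret 14.

14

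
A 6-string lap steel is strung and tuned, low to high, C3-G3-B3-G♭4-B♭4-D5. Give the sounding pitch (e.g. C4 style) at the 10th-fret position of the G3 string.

G3 is MIDI 55. Adding 10 gives 65, which is F4.

F4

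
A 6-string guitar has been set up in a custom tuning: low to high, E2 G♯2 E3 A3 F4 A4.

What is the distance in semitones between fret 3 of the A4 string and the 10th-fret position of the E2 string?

A4 at fret 3 → C5 (MIDI 72); E2 at fret 10 → D3 (MIDI 50).
72 − 50 = 22, so the two pitches are 22 semitones apart, with C5 the higher.

22 semitones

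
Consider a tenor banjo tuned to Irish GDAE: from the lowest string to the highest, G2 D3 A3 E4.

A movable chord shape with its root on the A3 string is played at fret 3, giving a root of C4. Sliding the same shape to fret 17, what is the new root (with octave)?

Moving from fret 3 to fret 17 shifts the root by 14 semitones.
C4 up 14 semitones is D5.

D5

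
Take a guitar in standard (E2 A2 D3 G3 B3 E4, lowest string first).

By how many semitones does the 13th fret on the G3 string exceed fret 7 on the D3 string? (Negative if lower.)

G3 at fret 13 → G#4 (MIDI 68); D3 at fret 7 → A3 (MIDI 57).
68 − 57 = 11, so the two pitches are 11 semitones apart.

11 semitones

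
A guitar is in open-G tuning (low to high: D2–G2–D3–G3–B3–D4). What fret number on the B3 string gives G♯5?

21

G♯5 is 21 semitones above the open B3 (B–C–C#–D–…–F#–G–G#), so it sits at fret 21.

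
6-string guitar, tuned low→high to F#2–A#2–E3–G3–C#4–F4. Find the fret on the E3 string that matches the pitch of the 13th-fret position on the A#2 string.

7

Fret 13 on A#2 is MIDI 46 + 13 = 59 (B3). On the E3 string (open MIDI 52), that pitch is 59 − 52 = fret 7.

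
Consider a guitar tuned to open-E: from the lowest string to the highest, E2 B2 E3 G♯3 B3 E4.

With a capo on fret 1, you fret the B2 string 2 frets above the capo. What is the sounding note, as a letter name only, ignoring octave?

The capo raises the open B2 by 1 semitone to C3; fretting 2 more gives B2 + 1 + 2 = B2 + 3 semitones, landing on D.

D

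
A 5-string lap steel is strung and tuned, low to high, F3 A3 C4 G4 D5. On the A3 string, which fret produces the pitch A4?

12

A4 is 12 semitones above the open A3 (A–A#–B–C–…–G–G#–A), so it sits at fret 12.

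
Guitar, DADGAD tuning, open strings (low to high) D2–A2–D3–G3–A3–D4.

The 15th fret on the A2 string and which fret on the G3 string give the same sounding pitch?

5

A2 at fret 15 is A2 + 15 semitones = C4.
The open G3 string is 10 semitones above the open A2, so the same pitch on the G3 string lies at fret 15 − 10 = 5.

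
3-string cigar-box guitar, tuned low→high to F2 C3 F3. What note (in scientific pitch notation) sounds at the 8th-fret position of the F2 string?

Db3

Each fret is one semitone, so F2 + 8 = Db3.
(Equivalently spelled C#3.)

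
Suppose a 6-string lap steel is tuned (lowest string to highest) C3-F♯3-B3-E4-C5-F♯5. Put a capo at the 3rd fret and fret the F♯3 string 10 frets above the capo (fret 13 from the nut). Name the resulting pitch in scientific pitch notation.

The capo raises the open F♯3 by 3 semitones to A3; fretting 10 more gives F♯3 + 3 + 10 = F♯3 + 13 semitones = G4.

G4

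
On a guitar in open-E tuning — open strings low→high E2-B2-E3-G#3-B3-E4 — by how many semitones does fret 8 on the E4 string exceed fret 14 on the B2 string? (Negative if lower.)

11 semitones

E4 at fret 8 → C5 (MIDI 72); B2 at fret 14 → C#4 (MIDI 61).
72 − 61 = 11, so the two pitches are 11 semitones apart.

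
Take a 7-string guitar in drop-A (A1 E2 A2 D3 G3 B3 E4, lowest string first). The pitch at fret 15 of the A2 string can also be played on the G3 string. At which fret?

A2 at fret 15 is A2 + 15 semitones = C4.
The open G3 string is 10 semitones above the open A2, so the same pitch on the G3 string lies at fret 15 − 10 = 5.

5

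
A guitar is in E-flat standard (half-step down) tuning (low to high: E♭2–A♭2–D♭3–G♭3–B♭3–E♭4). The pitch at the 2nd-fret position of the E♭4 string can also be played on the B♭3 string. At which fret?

Fret 2 on E♭4 is MIDI 63 + 2 = 65 (F4). On the B♭3 string (open MIDI 58), that pitch is 65 − 58 = fret 7.

7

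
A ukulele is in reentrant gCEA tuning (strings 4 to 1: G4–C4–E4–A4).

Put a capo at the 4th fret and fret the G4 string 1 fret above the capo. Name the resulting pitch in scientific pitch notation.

C5

The capo raises the open G4 by 4 semitones to B4; fretting 1 more gives G4 + 4 + 1 = G4 + 5 semitones = C5.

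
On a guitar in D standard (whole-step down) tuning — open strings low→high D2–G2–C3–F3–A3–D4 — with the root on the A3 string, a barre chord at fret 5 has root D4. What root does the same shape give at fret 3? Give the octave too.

Moving from fret 5 to fret 3 shifts the root by -2 semitones.
D4 down 2 semitones is C4.

C4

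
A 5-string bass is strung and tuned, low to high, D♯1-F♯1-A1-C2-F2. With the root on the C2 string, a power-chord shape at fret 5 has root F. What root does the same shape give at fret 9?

Moving from fret 5 to fret 9 shifts the root by 4 semitones.
F up 4 semitones is A.

A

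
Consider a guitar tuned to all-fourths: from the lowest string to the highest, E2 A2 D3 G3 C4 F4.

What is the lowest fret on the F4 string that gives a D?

9

From F4, count semitones up the chromatic scale until reaching D: F–F#–G–G#–A–A#–B–C–C#–D — 9 steps.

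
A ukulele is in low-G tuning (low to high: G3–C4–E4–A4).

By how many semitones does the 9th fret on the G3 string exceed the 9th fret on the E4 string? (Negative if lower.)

-9 semitones

G3 at fret 9 → E4 (MIDI 64); E4 at fret 9 → C♯5 (MIDI 73).
64 − 73 = -9, so the two pitches are 9 semitones apart.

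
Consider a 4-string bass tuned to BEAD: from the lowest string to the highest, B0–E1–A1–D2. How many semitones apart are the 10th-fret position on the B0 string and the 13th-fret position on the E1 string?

8 semitones

B0 at fret 10 → A1 (MIDI 33); E1 at fret 13 → F2 (MIDI 41).
33 − 41 = -8, so the two pitches are 8 semitones apart, with F2 the higher.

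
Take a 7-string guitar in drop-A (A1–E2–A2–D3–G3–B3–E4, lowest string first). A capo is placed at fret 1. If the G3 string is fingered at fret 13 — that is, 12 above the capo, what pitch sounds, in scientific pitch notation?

The capo raises the open G3 by 1 semitone to G#3; fretting 12 more gives G3 + 1 + 12 = G3 + 13 semitones = G#4.

G#4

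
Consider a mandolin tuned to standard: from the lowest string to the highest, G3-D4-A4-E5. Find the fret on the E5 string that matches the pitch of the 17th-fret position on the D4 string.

3

D4 at fret 17 is D4 + 17 semitones = G5.
The open E5 string is 14 semitones above the open D4, so the same pitch on the E5 string lies at fret 17 − 14 = 3.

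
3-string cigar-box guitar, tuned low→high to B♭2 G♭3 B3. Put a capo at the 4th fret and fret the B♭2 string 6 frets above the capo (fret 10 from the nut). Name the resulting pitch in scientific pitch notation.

The capo raises the open B♭2 by 4 semitones to D3; fretting 6 more gives B♭2 + 4 + 6 = B♭2 + 10 semitones = A♭3.

A♭3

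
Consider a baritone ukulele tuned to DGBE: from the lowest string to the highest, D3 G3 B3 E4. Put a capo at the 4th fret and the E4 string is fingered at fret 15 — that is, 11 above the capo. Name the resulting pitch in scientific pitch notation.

G5

The capo raises the open E4 by 4 semitones to G#4; fretting 11 more gives E4 + 4 + 11 = E4 + 15 semitones = G5.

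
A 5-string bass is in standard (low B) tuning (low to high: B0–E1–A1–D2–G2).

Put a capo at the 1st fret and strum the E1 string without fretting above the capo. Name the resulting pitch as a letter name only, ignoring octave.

The capo raises the open E1 by 1 semitone to F1; fretting 0 more gives E1 + 1 + 0 = E1 + 1 semitone, landing on F.

F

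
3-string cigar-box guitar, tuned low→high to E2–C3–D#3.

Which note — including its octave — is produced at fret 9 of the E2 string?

The open E2 string plus 9 semitones: E–F–F#–G–G#–A–A#–B–C–C#.
The walk passes from B into C once, so the octave number goes from 2 to 3.
(Equivalently spelled Db3.)

C#3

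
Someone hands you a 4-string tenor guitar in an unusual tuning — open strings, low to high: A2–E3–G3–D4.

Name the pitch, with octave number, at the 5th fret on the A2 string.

A2 is MIDI 45. Adding 5 gives 50, which is D3.

D3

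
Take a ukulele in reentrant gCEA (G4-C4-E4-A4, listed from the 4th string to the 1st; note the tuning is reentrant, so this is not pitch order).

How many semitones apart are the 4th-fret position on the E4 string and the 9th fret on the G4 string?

8 semitones

E4 at fret 4 → G♯4 (MIDI 68); G4 at fret 9 → E5 (MIDI 76).
68 − 76 = -8, so the two pitches are 8 semitones apart, with E5 the higher.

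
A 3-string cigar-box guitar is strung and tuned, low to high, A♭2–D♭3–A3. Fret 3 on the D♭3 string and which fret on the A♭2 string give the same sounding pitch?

D♭3 at fret 3 is D♭3 + 3 semitones = E3.
The open A♭2 string is 5 semitones below the open D♭3, so the same pitch on the A♭2 string lies at fret 3 + 5 = 8.

8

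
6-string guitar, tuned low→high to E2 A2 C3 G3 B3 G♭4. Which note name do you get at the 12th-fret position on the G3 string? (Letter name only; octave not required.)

The open G3 string plus 12 semitones: G–Ab–A–Bb–…–F–Gb–G.

G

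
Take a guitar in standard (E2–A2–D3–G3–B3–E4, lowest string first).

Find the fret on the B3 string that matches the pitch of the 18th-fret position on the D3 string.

Fret 18 on D3 is MIDI 50 + 18 = 68 (G#4). On the B3 string (open MIDI 59), that pitch is 68 − 59 = fret 9.

9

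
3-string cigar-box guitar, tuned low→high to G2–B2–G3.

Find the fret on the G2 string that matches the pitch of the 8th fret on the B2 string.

B2 at fret 8 is B2 + 8 semitones = G3.
The open G2 string is 4 semitones below the open B2, so the same pitch on the G2 string lies at fret 8 + 4 = 12.

12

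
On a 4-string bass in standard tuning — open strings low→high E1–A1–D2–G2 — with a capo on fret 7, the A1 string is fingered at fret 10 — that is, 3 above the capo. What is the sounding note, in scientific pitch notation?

The capo raises the open A1 by 7 semitones to E2; fretting 3 more gives A1 + 7 + 3 = A1 + 10 semitones = G2.

G2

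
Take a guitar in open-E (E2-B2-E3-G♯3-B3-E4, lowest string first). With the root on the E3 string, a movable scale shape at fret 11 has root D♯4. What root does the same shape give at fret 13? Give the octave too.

Moving from fret 11 to fret 13 shifts the root by 2 semitones.
D♯4 up 2 semitones is F4.

F4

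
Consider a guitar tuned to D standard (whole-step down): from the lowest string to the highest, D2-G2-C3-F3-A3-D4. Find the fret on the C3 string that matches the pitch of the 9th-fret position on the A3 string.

Fret 9 on A3 is MIDI 57 + 9 = 66 (F#4). On the C3 string (open MIDI 48), that pitch is 66 − 48 = fret 18.

18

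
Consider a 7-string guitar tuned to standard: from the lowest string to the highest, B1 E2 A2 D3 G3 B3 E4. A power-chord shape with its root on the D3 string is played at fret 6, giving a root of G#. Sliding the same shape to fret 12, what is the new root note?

Moving from fret 6 to fret 12 shifts the root by 6 semitones.
G# up 6 semitones is D.

D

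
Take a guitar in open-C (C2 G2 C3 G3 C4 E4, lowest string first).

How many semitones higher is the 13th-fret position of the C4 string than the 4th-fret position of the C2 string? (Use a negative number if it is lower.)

33 semitones

C4 at fret 13 → C♯5 (MIDI 73); C2 at fret 4 → E2 (MIDI 40).
73 − 40 = 33, so the two pitches are 33 semitones apart.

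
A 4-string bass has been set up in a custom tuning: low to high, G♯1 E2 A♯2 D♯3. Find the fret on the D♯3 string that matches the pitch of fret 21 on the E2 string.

Fret 21 on E2 is MIDI 40 + 21 = 61 (C♯4). On the D♯3 string (open MIDI 51), that pitch is 61 − 51 = fret 10.

10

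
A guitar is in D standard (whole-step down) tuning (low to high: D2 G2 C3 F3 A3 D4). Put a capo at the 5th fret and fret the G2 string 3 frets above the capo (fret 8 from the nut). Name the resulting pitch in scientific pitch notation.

The capo raises the open G2 by 5 semitones to C3; fretting 3 more gives G2 + 5 + 3 = G2 + 8 semitones = D#3.
(Also written Eb.)

D#3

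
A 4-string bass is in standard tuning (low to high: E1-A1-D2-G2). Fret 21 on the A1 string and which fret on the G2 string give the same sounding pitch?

A1 at fret 21 is A1 + 21 semitones = F♯3.
The open G2 string is 10 semitones above the open A1, so the same pitch on the G2 string lies at fret 21 − 10 = 11.

11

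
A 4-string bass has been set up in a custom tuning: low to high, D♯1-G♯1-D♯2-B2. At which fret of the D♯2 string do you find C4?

21

C4 is 21 semitones above the open D♯2 (D#–E–F–F#–…–A#–B–C), so it sits at fret 21.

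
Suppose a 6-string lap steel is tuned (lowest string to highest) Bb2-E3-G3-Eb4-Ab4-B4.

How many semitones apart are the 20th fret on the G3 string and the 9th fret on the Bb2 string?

20 semitones

G3 at fret 20 → Eb5 (MIDI 75); Bb2 at fret 9 → G3 (MIDI 55).
75 − 55 = 20, so the two pitches are 20 semitones apart, with Eb5 the higher.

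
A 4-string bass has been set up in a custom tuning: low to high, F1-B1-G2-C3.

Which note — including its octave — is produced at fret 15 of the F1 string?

F1 is MIDI 29. Adding 15 gives 44, which is Ab2.
(Equivalently spelled G#2.)

Ab2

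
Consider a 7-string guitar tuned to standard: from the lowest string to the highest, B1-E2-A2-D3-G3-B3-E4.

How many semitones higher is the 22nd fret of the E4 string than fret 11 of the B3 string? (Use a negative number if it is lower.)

16 semitones

E4 at fret 22 → D6 (MIDI 86); B3 at fret 11 → A#4 (MIDI 70).
86 − 70 = 16, so the two pitches are 16 semitones apart.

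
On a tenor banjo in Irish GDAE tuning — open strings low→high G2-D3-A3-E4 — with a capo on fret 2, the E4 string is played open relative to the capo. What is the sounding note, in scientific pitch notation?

F#4

The capo raises the open E4 by 2 semitones to F#4; fretting 0 more gives E4 + 2 + 0 = E4 + 2 semitones = F#4.
(Also written Gb.)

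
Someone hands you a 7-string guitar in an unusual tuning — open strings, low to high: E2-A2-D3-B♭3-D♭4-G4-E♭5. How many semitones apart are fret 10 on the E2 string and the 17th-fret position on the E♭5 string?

E2 at fret 10 → D3 (MIDI 50); E♭5 at fret 17 → A♭6 (MIDI 92).
50 − 92 = -42, so the two pitches are 42 semitones apart, with A♭6 the higher.

42 semitones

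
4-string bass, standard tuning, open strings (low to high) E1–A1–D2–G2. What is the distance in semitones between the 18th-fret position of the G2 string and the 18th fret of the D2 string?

G2 at fret 18 → C♯4 (MIDI 61); D2 at fret 18 → G♯3 (MIDI 56).
61 − 56 = 5, so the two pitches are 5 semitones apart, with C♯4 the higher.

5 semitones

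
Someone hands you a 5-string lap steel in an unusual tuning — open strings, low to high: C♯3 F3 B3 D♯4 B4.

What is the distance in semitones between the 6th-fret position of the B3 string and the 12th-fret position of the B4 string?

B3 at fret 6 → F4 (MIDI 65); B4 at fret 12 → B5 (MIDI 83).
65 − 83 = -18, so the two pitches are 18 semitones apart, with B5 the higher.

18 semitones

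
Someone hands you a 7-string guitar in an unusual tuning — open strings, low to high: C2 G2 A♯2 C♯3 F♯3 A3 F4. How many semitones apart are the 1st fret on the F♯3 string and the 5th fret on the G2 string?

F♯3 at fret 1 → G3 (MIDI 55); G2 at fret 5 → C3 (MIDI 48).
55 − 48 = 7, so the two pitches are 7 semitones apart, with G3 the higher.

7 semitones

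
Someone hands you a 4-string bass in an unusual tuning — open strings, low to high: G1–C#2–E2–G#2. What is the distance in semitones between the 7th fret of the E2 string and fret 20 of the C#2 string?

10 semitones

E2 at fret 7 → B2 (MIDI 47); C#2 at fret 20 → A3 (MIDI 57).
47 − 57 = -10, so the two pitches are 10 semitones apart, with A3 the higher.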